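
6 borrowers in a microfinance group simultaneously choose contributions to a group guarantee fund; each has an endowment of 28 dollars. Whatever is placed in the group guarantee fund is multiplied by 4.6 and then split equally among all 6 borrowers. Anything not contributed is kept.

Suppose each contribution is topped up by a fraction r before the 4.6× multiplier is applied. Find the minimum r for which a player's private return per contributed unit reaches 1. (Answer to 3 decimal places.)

0.304

With matching at rate r, one contributed unit becomes (1 + r) in the group guarantee fund and returns 4.6 × (1 + r) / 6 to the contributor.
Setting this equal to 1: 1 + r = 6/4.6 = 1.3043.
So the minimum matching rate is r = 1.3043 − 1 = 0.304.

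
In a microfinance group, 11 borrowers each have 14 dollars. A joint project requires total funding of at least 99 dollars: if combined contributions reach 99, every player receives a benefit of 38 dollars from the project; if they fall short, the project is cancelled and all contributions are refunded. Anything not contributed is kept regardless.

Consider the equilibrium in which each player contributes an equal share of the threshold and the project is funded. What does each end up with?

43 dollars

Equal share of the threshold: 99/11 = 9.
At this profile no one gains by cutting their contribution: any cut drops the total below 99, the project is cancelled, contributions are refunded, and the deviator ends with 14, which is less than 14 − 9 + 38 = 43. Contributing more than 9 just wastes the excess. So contributing exactly 9 is a best response.
Each player's payoff: 14 − 9 + 38 = 43.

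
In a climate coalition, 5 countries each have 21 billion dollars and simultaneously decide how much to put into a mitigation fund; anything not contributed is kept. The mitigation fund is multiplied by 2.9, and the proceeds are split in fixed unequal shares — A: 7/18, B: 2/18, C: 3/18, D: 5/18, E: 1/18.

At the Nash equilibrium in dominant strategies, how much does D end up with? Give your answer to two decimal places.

Each unit j contributes comes back to j as 2.9 × (j's share), so j prefers to contribute only if that share exceeds 1/2.9 = 0.3448; otherwise keeping the unit dominates.
The only share above 0.3448 is A's 7/18, contributing 21; the remaining 4 contribute 0. Total contributed: 21.
D keeps 21 and receives 2.9 × 21 × 5/18 = 16.92 from the mitigation fund, for a payoff of 37.92.

37.92 billion dollars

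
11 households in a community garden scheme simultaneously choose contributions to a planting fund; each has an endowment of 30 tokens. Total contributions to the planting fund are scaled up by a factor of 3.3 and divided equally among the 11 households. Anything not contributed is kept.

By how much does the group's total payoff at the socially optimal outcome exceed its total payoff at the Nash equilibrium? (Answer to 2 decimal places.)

759.00 tokens

Each contributed unit returns 3.3/11 = 0.3000 to its contributor — below 1 — so contributing 0 is dominant for every player. At the Nash equilibrium everyone keeps their 30, and the group total is 11 × 30 = 330.
Each contributed unit returns 3.300 to the group as a whole (0.3000 to each of 11 players), which exceeds 1, so the social optimum is full contribution: group total = 3.300 × 330 = 1089.00.
Efficiency loss = 1089.00 − 330 = 759.00.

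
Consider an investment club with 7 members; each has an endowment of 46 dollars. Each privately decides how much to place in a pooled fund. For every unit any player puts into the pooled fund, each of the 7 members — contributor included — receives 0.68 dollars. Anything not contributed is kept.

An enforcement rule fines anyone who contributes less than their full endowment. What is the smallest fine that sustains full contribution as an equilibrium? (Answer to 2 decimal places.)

Given the others contribute fully, the best deviation is to contribute 0 (any partial contribution still incurs the fine and gives up units whose private return 0.68 is below 1).
Deviating from 46 to 0 saves 46 dollars but forfeits the deviator's share of the drop in the pooled fund: 0.68 × 46 = 31.28.
So the deviation gain is 46 − 31.28 = 14.72, and the fine must be at least 14.72 dollars to wipe it out.

14.72 dollars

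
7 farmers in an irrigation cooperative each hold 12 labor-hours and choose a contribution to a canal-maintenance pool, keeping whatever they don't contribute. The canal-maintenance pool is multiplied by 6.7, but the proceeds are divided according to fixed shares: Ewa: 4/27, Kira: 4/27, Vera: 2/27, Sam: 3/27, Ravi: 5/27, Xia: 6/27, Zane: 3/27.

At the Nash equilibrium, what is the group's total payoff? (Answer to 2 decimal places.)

For player j, contributing a unit is worthwhile iff 6.7 × (j's share) ≥ 1, i.e. iff j's share is at least 0.1493.
Ravi and Xia clear that bar, contributing 12 each; the remaining 5 contribute 0. Total contributed: 24.
The canal-maintenance pool pays out 6.7 × 24 = 160.80 in total (split across the unequal shares, but the aggregate is all that matters for the group sum).
The 5 free-riders keep 12 each, adding 60. Group total = 60 + 160.80 = 220.80.

220.80 labor-hours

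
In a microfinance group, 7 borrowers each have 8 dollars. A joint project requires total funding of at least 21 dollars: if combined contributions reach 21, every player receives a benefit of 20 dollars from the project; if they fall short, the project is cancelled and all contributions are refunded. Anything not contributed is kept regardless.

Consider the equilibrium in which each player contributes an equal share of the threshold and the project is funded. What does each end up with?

25 dollars

Equal share of the threshold: 21/7 = 3.
At this profile no one gains by cutting their contribution: any cut drops the total below 21, the project is cancelled, contributions are refunded, and the deviator ends with 8, which is less than 8 − 3 + 20 = 25. Contributing more than 3 just wastes the excess. So contributing exactly 3 is a best response.
Each player's payoff: 8 − 3 + 20 = 25.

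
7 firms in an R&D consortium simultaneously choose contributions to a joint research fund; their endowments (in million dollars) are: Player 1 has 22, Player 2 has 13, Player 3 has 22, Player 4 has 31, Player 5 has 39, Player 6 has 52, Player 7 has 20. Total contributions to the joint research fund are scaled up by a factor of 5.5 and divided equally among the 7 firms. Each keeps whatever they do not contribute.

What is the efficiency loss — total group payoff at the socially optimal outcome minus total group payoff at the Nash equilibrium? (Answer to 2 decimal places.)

The private return per contributed unit is 5.5/7 = 0.7857 < 1 for every player regardless of endowment, so the Nash equilibrium is zero contribution and the group total is Σ E_j = 22 + 13 + 22 + 31 + 39 + 52 + 20 = 199.
Each contributed unit returns 5.500 to the group, so the social optimum is full contribution by everyone: group total = 5.500 × 199 = 1094.50.
Efficiency loss = (5.500 − 1) × 199 = 895.50.

895.50 million dollars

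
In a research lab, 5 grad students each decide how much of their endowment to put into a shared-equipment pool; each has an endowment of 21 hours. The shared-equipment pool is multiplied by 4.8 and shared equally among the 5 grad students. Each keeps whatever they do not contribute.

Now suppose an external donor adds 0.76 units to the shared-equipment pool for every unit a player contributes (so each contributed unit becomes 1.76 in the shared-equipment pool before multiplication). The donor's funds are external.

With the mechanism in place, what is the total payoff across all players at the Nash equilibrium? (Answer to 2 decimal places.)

887.04 hours

With the mechanism, a contributed unit returns 4.8 × 1.76 / 5 = 1.6896 per unit of net cost to the contributor — now above 1 — so contributing fully is weakly dominant for every player.
At the Nash equilibrium everyone contributes 21. Group total payoff = 4.8 × 1.76 × 105 = 887.04.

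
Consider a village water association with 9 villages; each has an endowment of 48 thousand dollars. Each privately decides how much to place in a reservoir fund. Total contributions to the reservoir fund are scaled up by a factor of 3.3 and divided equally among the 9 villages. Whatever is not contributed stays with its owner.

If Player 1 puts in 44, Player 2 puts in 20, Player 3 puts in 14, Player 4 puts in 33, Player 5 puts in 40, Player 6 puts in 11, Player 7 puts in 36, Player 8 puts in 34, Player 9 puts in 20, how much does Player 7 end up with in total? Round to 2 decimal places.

104.40 thousand dollars

Total contributed: 44 + 20 + 14 + 33 + 40 + 11 + 36 + 34 + 20 = 252.
Each receives 3.3 × 252 / 9 = 92.40 from the reservoir fund.
Player 7 keeps 48 − 36 = 12, so Player 7's payoff is 12 + 92.40 = 104.40.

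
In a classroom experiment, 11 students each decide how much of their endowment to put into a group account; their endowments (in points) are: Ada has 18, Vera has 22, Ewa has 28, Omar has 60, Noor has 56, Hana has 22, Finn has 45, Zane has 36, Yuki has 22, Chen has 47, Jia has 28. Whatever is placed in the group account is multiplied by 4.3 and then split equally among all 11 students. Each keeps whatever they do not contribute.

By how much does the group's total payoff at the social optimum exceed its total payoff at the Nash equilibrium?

The private return per contributed unit is 4.3/11 = 0.3909 < 1 for every player regardless of endowment, so the Nash equilibrium is zero contribution and the group total is Σ E_j = 18 + 22 + 28 + 60 + 56 + 22 + 45 + 36 + 22 + 47 + 28 = 384.
Each contributed unit returns 4.300 to the group, so the social optimum is full contribution by everyone: group total = 4.300 × 384 = 1651.20.
Efficiency loss = (4.300 − 1) × 384 = 1267.20.

1267.20 points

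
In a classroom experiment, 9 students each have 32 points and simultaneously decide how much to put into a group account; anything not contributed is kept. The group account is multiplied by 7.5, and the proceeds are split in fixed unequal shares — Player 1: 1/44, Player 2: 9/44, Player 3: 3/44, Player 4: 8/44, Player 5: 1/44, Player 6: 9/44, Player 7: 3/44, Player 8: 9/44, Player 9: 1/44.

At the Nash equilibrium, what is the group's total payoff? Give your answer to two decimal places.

Player j's private return per contributed unit is 7.5 × (j's share). Contributing is weakly dominant for j when that share is at least 1/7.5 = 0.1333, and contributing 0 is dominant otherwise.
Player 2, Player 4, Player 6 and Player 8 are above the threshold, contributing 32 each; the remaining 5 contribute 0. Total contributed: 128.
The group account pays out 7.5 × 128 = 960.00 in total (split across the unequal shares, but the aggregate is all that matters for the group sum).
The 5 free-riders keep 32 each, adding 160. Group total = 160 + 960.00 = 1120.00.

1120.00 points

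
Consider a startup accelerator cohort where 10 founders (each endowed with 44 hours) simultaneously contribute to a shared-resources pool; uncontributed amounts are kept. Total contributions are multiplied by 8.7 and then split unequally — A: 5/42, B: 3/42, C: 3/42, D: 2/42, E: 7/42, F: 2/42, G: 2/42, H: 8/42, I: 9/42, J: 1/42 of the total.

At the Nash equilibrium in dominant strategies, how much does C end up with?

153.37 hours

A player with share s gets back 8.7·s per unit contributed, so full contribution is dominant for anyone with s > 1/8.7 = 0.1149 and zero contribution is dominant for anyone below.
The shares above 0.1149 belong to A, E, H and I, contributing 44 each; the remaining 6 contribute 0. Total contributed: 176.
C keeps 44 and receives 8.7 × 176 × 3/42 = 109.37 from the shared-resources pool, for a payoff of 153.37.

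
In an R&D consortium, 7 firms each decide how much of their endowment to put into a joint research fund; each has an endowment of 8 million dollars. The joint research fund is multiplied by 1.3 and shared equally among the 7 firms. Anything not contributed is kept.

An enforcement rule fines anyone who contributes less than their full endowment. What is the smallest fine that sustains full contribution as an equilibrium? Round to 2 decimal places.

6.51 million dollars

Given the others contribute fully, the best deviation is to contribute 0 (any partial contribution still incurs the fine and gives up units whose private return 0.1857 is below 1).
Deviating from 8 to 0 saves 8 million dollars but forfeits the deviator's share of the drop in the joint research fund: 1.3/7 × 8 = 1.49.
So the deviation gain is 8 − 1.49 = 6.51, and the fine must be at least 6.51 million dollars to wipe it out.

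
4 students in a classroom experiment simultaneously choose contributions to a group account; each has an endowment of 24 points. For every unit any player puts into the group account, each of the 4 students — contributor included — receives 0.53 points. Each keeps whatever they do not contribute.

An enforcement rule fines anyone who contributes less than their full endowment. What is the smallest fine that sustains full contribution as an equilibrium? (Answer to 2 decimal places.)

Given the others contribute fully, the best deviation is to contribute 0 (any partial contribution still incurs the fine and gives up units whose private return 0.53 is below 1).
Deviating from 24 to 0 saves 24 points but forfeits the deviator's share of the drop in the group account: 0.53 × 24 = 12.72.
So the deviation gain is 24 − 12.72 = 11.28, and the fine must be at least 11.28 points to wipe it out.

11.28 points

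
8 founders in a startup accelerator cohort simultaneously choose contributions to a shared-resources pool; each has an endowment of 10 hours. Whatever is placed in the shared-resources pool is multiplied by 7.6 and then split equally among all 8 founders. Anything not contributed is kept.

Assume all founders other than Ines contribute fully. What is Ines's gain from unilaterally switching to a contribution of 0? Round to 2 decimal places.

0.50 hours

Switching from a contribution of 10 to 0 lets Ines keep an extra 10 hours, but lowers the shared-resources pool by 10, which costs Ines their own share of that drop: 7.6/8 × 10 = 9.50.
Net gain = 10 − 9.50 = 0.50. The private return per contributed unit (0.9500) is below 1, so free-riding is indeed the best response regardless of what the others do.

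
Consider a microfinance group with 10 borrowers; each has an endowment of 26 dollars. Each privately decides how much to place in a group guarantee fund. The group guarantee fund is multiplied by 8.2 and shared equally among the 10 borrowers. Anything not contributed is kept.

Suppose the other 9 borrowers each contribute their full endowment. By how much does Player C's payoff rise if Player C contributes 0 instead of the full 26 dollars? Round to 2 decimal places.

Switching from a contribution of 26 to 0 lets Player C keep an extra 26 dollars, but lowers the group guarantee fund by 26, which costs Player C their own share of that drop: 8.2/10 × 26 = 21.32.
Net gain = 26 − 21.32 = 4.68. The private return per contributed unit (0.8200) is below 1, so free-riding is indeed the best response regardless of what the others do.

4.68 dollars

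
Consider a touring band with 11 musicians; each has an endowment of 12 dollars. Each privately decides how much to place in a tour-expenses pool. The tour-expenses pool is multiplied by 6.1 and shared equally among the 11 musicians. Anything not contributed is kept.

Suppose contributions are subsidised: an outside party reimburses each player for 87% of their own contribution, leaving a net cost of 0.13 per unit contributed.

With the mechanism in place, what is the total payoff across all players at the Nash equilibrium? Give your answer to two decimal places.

920.04 dollars

With the mechanism, a contributed unit returns (6.1/11) / 0.13 = 4.2657 per unit of net cost to the contributor — now above 1 — so contributing fully is weakly dominant for every player.
At the Nash equilibrium everyone contributes 12. Group total payoff = 11 × (12 × 0.87 + 6.1 × 12) = 920.04.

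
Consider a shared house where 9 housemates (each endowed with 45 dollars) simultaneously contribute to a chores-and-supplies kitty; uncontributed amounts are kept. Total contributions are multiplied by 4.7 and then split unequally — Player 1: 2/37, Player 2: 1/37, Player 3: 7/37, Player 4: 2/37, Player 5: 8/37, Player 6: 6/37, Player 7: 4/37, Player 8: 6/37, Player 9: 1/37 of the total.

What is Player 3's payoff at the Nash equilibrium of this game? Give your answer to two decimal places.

Player j's private return per contributed unit is 4.7 × (j's share). Contributing is weakly dominant for j when that share is at least 1/4.7 = 0.2128, and contributing 0 is dominant otherwise.
Only Player 5 (8/37) clears that bar, contributing 45; the remaining 8 contribute 0. Total contributed: 45.
Player 3 keeps 45 and receives 4.7 × 45 × 7/37 = 40.01 from the chores-and-supplies kitty, for a payoff of 85.01.

85.01 dollars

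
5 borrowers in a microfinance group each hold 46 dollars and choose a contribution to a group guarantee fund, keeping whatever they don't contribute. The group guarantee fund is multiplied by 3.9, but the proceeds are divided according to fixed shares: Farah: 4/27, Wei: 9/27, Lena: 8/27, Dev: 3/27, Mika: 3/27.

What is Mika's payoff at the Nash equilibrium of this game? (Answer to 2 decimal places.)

Each unit j contributes comes back to j as 3.9 × (j's share), so j prefers to contribute only if that share exceeds 1/3.9 = 0.2564; otherwise keeping the unit dominates.
Wei and Lena are above the threshold, contributing 46 each; the remaining 3 contribute 0. Total contributed: 92.
Mika keeps 46 and receives 3.9 × 92 × 3/27 = 39.87 from the group guarantee fund, for a payoff of 85.87.

85.87 dollars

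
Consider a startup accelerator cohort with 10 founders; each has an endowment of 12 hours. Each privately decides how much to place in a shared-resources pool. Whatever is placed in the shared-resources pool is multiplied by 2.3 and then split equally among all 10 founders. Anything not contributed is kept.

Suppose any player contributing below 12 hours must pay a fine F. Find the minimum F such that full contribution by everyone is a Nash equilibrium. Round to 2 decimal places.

9.24 hours

Given the others contribute fully, the best deviation is to contribute 0 (any partial contribution still incurs the fine and gives up units whose private return 0.2300 is below 1).
Deviating from 12 to 0 saves 12 hours but forfeits the deviator's share of the drop in the shared-resources pool: 2.3/10 × 12 = 2.76.
So the deviation gain is 12 − 2.76 = 9.24, and the fine must be at least 9.24 hours to wipe it out.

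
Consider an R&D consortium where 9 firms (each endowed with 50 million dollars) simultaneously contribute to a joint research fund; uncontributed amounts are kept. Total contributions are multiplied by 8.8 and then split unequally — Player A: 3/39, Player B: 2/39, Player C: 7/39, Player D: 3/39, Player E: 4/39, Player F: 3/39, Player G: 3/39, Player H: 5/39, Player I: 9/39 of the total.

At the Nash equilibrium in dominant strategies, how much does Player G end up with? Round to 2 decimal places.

Player j's private return per contributed unit is 8.8 × (j's share). Contributing is weakly dominant for j when that share is at least 1/8.8 = 0.1136, and contributing 0 is dominant otherwise.
The shares above 0.1136 belong to Player C, Player H and Player I, contributing 50 each; the remaining 6 contribute 0. Total contributed: 150.
Player G keeps 50 and receives 8.8 × 150 × 3/39 = 101.54 from the joint research fund, for a payoff of 151.54.

151.54 million dollars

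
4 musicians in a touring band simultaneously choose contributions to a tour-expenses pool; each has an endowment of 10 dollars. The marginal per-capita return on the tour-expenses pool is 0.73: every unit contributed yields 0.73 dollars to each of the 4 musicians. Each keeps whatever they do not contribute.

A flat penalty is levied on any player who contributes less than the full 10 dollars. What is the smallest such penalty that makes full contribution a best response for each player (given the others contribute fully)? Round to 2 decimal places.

Given the others contribute fully, the best deviation is to contribute 0 (any partial contribution still incurs the fine and gives up units whose private return 0.73 is below 1).
Deviating from 10 to 0 saves 10 dollars but forfeits the deviator's share of the drop in the tour-expenses pool: 0.73 × 10 = 7.30.
So the deviation gain is 10 − 7.30 = 2.70, and the fine must be at least 2.70 dollars to wipe it out.

2.70 dollars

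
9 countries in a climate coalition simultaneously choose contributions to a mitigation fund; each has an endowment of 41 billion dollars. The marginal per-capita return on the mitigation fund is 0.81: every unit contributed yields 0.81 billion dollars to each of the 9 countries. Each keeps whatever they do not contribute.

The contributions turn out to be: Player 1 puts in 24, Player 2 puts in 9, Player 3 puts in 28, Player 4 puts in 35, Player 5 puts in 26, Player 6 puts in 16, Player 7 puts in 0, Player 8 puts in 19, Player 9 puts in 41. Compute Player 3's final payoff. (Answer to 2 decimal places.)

Total contributed: 24 + 9 + 28 + 35 + 26 + 16 + 0 + 19 + 41 = 198.
Each receives 0.81 × 198 = 160.38 from the mitigation fund.
Player 3 keeps 41 − 28 = 13, so Player 3's payoff is 13 + 160.38 = 173.38.

173.38 billion dollars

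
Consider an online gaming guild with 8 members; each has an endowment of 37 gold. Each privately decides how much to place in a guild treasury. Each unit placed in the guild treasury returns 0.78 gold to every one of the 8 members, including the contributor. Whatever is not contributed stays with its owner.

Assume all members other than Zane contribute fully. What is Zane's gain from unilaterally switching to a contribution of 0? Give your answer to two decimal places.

8.14 gold

Switching from a contribution of 37 to 0 lets Zane keep an extra 37 gold, but lowers the guild treasury by 37, which costs Zane their own share of that drop: 0.78 × 37 = 28.86.
Net gain = 37 − 28.86 = 8.14. The private return per contributed unit (0.78) is below 1, so free-riding is indeed the best response regardless of what the others do.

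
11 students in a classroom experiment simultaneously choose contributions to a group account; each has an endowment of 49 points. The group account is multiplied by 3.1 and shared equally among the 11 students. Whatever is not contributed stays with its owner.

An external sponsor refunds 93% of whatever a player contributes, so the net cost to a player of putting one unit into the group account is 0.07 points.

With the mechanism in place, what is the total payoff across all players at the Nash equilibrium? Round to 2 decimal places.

2172.17 points

With the mechanism, a contributed unit returns (3.1/11) / 0.07 = 4.0260 per unit of net cost to the contributor — now above 1 — so contributing fully is weakly dominant for every player.
So the Nash equilibrium is full contribution by all 11; the group earns 11 × (49 × 0.93 + 3.1 × 49) = 2172.17.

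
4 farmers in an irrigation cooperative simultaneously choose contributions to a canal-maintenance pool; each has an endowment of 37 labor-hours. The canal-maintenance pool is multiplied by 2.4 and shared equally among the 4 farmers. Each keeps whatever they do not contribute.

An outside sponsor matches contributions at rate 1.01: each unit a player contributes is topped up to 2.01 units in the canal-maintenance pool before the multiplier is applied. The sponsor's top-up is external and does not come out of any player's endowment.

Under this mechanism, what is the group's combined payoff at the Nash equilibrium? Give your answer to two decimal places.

Under the mechanism each unit contributed yields 2.4 × 2.01 / 4 = 1.2060 back to its contributor per unit of net cost, which exceeds 1, making full contribution the dominant choice for everyone.
So the Nash equilibrium is full contribution by all 4; the group earns 2.4 × 2.01 × 148 = 713.95.

713.95 labor-hours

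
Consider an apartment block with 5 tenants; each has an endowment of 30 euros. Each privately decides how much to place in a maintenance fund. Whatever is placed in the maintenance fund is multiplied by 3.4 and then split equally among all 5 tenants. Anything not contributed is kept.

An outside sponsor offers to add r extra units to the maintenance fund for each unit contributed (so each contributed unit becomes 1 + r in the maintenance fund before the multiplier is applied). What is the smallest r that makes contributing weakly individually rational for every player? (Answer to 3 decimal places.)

With matching at rate r, one contributed unit becomes (1 + r) in the maintenance fund and returns 3.4 × (1 + r) / 5 to the contributor.
Setting this equal to 1: 1 + r = 5/3.4 = 1.4706.
So the minimum matching rate is r = 1.4706 − 1 = 0.471.

0.471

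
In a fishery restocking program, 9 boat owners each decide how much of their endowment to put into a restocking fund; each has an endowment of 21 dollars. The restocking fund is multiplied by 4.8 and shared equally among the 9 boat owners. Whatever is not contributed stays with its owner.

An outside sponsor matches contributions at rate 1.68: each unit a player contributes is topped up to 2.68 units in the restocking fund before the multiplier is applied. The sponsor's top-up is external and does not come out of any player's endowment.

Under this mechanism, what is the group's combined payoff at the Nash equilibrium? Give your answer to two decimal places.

2431.30 dollars

The effective private return per unit is now 4.8 × 2.68 / 9 = 1.4293 > 1, so every player's dominant strategy flips to full contribution.
So the Nash equilibrium is full contribution by all 9; the group earns 4.8 × 2.68 × 189 = 2431.30.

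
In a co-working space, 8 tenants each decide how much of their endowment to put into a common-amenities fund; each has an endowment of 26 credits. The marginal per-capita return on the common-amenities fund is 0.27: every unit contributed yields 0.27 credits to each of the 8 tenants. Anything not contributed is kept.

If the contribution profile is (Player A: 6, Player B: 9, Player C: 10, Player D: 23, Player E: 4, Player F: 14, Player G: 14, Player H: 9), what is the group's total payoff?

311.24 credits

Total contributed: 6 + 9 + 10 + 23 + 4 + 14 + 14 + 9 = 89; total kept: 8 × 26 − 89 = 119.
The common-amenities fund pays out 0.27 × 8 × 89 = 192.24 in aggregate.
Group total = 119 + 192.24 = 311.24.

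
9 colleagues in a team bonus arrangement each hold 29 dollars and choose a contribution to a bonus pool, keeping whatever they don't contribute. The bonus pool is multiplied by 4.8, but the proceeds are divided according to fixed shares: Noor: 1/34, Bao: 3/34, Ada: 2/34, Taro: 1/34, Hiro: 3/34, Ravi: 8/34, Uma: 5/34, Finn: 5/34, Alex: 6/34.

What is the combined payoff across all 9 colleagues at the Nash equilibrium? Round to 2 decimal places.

371.20 dollars

Each unit j contributes comes back to j as 4.8 × (j's share), so j prefers to contribute only if that share exceeds 1/4.8 = 0.2083; otherwise keeping the unit dominates.
The only share above 0.2083 is Ravi's 8/34, contributing 29; the remaining 8 contribute 0. Total contributed: 29.
The bonus pool pays out 4.8 × 29 = 139.20 in total (split across the unequal shares, but the aggregate is all that matters for the group sum).
The 8 free-riders keep 29 each, adding 232. Group total = 232 + 139.20 = 371.20.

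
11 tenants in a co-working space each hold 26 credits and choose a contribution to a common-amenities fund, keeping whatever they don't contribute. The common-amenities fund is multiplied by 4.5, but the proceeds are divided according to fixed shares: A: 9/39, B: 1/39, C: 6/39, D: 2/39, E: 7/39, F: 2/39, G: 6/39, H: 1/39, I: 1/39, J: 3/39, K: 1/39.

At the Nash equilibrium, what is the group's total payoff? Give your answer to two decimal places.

377.00 credits

A player with share s gets back 4.5·s per unit contributed, so full contribution is dominant for anyone with s > 1/4.5 = 0.2222 and zero contribution is dominant for anyone below.
The only share above 0.2222 is A's 9/39, contributing 26; the remaining 10 contribute 0. Total contributed: 26.
The common-amenities fund pays out 4.5 × 26 = 117.00 in total (split across the unequal shares, but the aggregate is all that matters for the group sum).
The 10 free-riders keep 26 each, adding 260. Group total = 260 + 117.00 = 377.00.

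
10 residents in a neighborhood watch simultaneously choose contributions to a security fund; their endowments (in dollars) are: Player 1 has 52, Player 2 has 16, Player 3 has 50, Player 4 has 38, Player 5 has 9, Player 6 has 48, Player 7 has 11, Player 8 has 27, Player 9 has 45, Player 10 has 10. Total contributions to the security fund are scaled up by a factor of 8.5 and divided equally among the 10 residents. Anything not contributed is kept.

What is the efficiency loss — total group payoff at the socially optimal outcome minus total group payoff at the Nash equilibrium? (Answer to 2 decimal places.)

2295.00 dollars

The private return per contributed unit is 8.5/10 = 0.8500 < 1 for every player regardless of endowment, so the Nash equilibrium is zero contribution and the group total is Σ E_j = 52 + 16 + 50 + 38 + 9 + 48 + 11 + 27 + 45 + 10 = 306.
Each contributed unit returns 8.500 to the group, so the social optimum is full contribution by everyone: group total = 8.500 × 306 = 2601.00.
Efficiency loss = (8.500 − 1) × 306 = 2295.00.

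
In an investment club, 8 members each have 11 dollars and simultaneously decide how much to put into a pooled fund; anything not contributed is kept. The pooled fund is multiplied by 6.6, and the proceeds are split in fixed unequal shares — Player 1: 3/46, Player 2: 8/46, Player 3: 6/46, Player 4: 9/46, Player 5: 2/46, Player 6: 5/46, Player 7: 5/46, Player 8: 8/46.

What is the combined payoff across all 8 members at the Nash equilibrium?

272.80 dollars

Player j's private return per contributed unit is 6.6 × (j's share). Contributing is weakly dominant for j when that share is at least 1/6.6 = 0.1515, and contributing 0 is dominant otherwise.
Player 2, Player 4 and Player 8 are above the threshold, contributing 11 each; the remaining 5 contribute 0. Total contributed: 33.
The pooled fund pays out 6.6 × 33 = 217.80 in total (split across the unequal shares, but the aggregate is all that matters for the group sum).
The 5 free-riders keep 11 each, adding 55. Group total = 55 + 217.80 = 272.80.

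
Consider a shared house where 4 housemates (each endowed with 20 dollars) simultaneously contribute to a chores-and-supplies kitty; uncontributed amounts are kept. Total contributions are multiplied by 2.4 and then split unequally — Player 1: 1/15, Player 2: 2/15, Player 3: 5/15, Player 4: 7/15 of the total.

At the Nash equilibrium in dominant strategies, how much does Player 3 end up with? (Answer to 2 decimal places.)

36.00 dollars

For player j, contributing a unit is worthwhile iff 2.4 × (j's share) ≥ 1, i.e. iff j's share is at least 0.4167.
Only Player 4 (7/15) clears that bar, contributing 20; the remaining 3 contribute 0. Total contributed: 20.
Player 3 keeps 20 and receives 2.4 × 20 × 5/15 = 16.00 from the chores-and-supplies kitty, for a payoff of 36.00.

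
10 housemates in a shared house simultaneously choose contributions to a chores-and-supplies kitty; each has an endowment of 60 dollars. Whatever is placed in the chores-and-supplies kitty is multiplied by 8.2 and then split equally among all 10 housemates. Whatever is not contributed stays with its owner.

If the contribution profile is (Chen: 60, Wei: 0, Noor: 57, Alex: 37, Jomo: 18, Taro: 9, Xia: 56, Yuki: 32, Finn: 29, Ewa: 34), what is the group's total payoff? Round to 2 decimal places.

2990.40 dollars

Total contributed: 60 + 0 + 57 + 37 + 18 + 9 + 56 + 32 + 29 + 34 = 332; total kept: 10 × 60 − 332 = 268.
The chores-and-supplies kitty pays out 8.2 × 332 = 2722.40 in aggregate.
Group total = 268 + 2722.40 = 2990.40.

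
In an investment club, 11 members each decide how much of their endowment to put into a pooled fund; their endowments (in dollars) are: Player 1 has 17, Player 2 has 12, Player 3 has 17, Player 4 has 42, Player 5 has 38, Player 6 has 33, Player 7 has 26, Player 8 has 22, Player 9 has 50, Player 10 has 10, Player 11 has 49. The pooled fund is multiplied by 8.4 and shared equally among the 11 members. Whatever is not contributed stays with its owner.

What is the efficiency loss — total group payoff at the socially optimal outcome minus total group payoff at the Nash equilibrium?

The private return per contributed unit is 8.4/11 = 0.7636 < 1 for every player regardless of endowment, so the Nash equilibrium is zero contribution and the group total is Σ E_j = 17 + 12 + 17 + 42 + 38 + 33 + 26 + 22 + 50 + 10 + 49 = 316.
Each contributed unit returns 8.400 to the group, so the social optimum is full contribution by everyone: group total = 8.400 × 316 = 2654.40.
Efficiency loss = (8.400 − 1) × 316 = 2338.40.

2338.40 dollars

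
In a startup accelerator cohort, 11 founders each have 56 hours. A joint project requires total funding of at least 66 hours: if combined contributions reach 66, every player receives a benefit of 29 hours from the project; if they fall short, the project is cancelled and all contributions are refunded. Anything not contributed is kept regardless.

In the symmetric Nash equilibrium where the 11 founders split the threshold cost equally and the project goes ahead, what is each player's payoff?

79 hours

Equal share of the threshold: 66/11 = 6.
At this profile no one gains by cutting their contribution: any cut drops the total below 66, the project is cancelled, contributions are refunded, and the deviator ends with 56, which is less than 56 − 6 + 29 = 79. Contributing more than 6 just wastes the excess. So contributing exactly 6 is a best response.
Each player's payoff: 56 − 6 + 29 = 79.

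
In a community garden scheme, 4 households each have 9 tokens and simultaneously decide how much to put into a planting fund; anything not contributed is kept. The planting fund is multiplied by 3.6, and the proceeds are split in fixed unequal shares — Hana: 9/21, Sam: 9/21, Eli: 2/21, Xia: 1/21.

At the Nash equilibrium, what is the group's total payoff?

82.80 tokens

Player j's private return per contributed unit is 3.6 × (j's share). Contributing is weakly dominant for j when that share is at least 1/3.6 = 0.2778, and contributing 0 is dominant otherwise.
Hana and Sam are above the threshold, contributing 9 each; the remaining 2 contribute 0. Total contributed: 18.
The planting fund pays out 3.6 × 18 = 64.80 in total (split across the unequal shares, but the aggregate is all that matters for the group sum).
The 2 free-riders keep 9 each, adding 18. Group total = 18 + 64.80 = 82.80.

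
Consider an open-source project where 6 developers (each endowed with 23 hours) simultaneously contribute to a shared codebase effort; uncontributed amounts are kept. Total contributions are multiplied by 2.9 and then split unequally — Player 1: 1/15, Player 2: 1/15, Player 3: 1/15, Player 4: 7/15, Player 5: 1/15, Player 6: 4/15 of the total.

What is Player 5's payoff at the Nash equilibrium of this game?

A player with share s gets back 2.9·s per unit contributed, so full contribution is dominant for anyone with s > 1/2.9 = 0.3448 and zero contribution is dominant for anyone below.
Only Player 4 (7/15) clears that bar, contributing 23; the remaining 5 contribute 0. Total contributed: 23.
Player 5 keeps 23 and receives 2.9 × 23 × 1/15 = 4.45 from the shared codebase effort, for a payoff of 27.45.

27.45 hours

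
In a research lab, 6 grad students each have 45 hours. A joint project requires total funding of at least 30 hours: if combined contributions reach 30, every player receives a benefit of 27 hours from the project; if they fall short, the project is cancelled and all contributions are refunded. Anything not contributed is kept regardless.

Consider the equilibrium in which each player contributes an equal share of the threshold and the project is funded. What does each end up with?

Equal share of the threshold: 30/6 = 5.
At this profile no one gains by cutting their contribution: any cut drops the total below 30, the project is cancelled, contributions are refunded, and the deviator ends with 45, which is less than 45 − 5 + 27 = 67. Contributing more than 5 just wastes the excess. So contributing exactly 5 is a best response.
Each player's payoff: 45 − 5 + 27 = 67.

67 hours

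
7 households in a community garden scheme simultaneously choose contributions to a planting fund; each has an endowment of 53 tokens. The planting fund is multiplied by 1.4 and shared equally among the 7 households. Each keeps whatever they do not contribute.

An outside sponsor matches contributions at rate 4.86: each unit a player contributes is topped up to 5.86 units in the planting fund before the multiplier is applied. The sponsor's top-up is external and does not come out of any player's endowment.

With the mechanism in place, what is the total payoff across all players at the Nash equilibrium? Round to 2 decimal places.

3043.68 tokens

The effective private return per unit is now 1.4 × 5.86 / 7 = 1.1720 > 1, so every player's dominant strategy flips to full contribution.
At the Nash equilibrium everyone contributes 53. Group total payoff = 1.4 × 5.86 × 371 = 3043.68.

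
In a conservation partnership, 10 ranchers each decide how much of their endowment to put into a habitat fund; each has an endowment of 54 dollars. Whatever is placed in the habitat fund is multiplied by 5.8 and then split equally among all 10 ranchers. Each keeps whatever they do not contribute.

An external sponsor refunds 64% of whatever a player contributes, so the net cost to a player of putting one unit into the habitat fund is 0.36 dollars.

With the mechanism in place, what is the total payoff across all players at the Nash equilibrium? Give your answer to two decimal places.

The effective private return per unit is now (5.8/10) / 0.36 = 1.6111 > 1, so every player's dominant strategy flips to full contribution.
At the Nash equilibrium everyone contributes 54. Group total payoff = 10 × (54 × 0.64 + 5.8 × 54) = 3477.60.

3477.60 dollars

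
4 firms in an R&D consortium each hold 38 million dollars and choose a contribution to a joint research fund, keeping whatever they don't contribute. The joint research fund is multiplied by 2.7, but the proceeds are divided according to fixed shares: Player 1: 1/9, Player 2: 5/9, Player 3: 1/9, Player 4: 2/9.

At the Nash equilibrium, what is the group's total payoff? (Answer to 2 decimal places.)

A player with share s gets back 2.7·s per unit contributed, so full contribution is dominant for anyone with s > 1/2.7 = 0.3704 and zero contribution is dominant for anyone below.
Player 2 alone (share 5/9) is above the threshold, contributing 38; the remaining 3 contribute 0. Total contributed: 38.
The joint research fund pays out 2.7 × 38 = 102.60 in total (split across the unequal shares, but the aggregate is all that matters for the group sum).
The 3 free-riders keep 38 each, adding 114. Group total = 114 + 102.60 = 216.60.

216.60 million dollars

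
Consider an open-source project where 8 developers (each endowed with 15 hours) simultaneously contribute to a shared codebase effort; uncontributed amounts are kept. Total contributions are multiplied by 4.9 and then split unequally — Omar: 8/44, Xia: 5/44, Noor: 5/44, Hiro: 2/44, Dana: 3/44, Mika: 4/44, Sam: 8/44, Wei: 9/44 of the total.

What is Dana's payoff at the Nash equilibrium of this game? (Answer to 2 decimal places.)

20.01 hours

A player with share s gets back 4.9·s per unit contributed, so full contribution is dominant for anyone with s > 1/4.9 = 0.2041 and zero contribution is dominant for anyone below.
Only Wei (9/44) clears that bar, contributing 15; the remaining 7 contribute 0. Total contributed: 15.
Dana keeps 15 and receives 4.9 × 15 × 3/44 = 5.01 from the shared codebase effort, for a payoff of 20.01.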